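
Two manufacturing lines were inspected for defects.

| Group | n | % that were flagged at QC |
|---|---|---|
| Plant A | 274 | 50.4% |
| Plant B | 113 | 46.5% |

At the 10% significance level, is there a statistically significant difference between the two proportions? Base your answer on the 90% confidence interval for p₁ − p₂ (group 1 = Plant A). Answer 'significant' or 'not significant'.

The two standard errors are √(0.5040×0.4960/274) = 0.03021 and √(0.4650×0.5350/113) = 0.04692.
Because the samples are independent, SE_diff = √(0.03021² + 0.04692²) = 0.05580.
Using z* = 1.645 for 90%, ME = 1.645 × 0.05580 = 0.09179.
p̂₁ − p̂₂ = 0.0390; interval 0.0390 ± 0.09179 gives (-0.05279, 0.13079).
The interval (-0.05279, 0.13079) contains 0, so the difference is not significant.

not significant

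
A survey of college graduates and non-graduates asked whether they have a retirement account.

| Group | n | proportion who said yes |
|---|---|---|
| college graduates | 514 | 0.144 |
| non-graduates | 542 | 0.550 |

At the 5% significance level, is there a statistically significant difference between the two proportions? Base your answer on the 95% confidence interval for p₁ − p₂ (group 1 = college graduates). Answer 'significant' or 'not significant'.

significant

The two standard errors are √(0.1440×0.8560/514) = 0.01549 and √(0.5500×0.4500/542) = 0.02137.
Because the samples are independent, SE_diff = √(0.01549² + 0.02137²) = 0.02639.
Using z* = 1.960 for 95%, ME = 1.960 × 0.02639 = 0.05172.
p̂₁ − p̂₂ = -0.4060; interval -0.4060 ± 0.05172 gives (-0.45772, -0.35428).
The interval (-0.45772, -0.35428) does not contain 0, so the difference is significant.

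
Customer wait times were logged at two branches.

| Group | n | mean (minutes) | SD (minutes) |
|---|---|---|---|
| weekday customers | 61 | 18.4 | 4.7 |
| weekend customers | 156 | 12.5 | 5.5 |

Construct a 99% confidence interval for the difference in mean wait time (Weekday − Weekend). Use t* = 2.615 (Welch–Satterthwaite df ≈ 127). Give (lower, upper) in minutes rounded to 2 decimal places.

Standard errors of each mean: 4.7/√61 = 0.6018 and 5.5/√156 = 0.4404.
SE(x̄₁ − x̄₂) = √(0.6018² + 0.4404²) = 0.7457 for independent samples with unequal variances.
With t* = 2.615, the margin is 2.615 × 0.7457 = 1.9500.
x̄₁ − x̄₂ = 18.4 − 12.5 = 5.9000; the interval is 5.9000 ± 1.9500 = (3.95, 7.85).

(3.95, 7.85)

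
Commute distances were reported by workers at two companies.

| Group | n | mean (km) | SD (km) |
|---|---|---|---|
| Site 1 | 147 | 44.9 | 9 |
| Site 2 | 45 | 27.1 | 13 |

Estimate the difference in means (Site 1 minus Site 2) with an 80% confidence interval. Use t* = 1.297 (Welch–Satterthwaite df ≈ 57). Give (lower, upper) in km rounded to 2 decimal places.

SE₁ = s₁/√n₁ = 9/√147 = 0.7423; SE₂ = 13/√45 = 1.9379.
Independent samples, unequal variances: SE_diff = √(SE₁² + SE₂²) = √(0.55100929 + 3.75545641) = 2.0752.
t* = 1.297, so margin of error = 1.297 × 2.0752 = 2.6915.
Difference in means = 44.9 − 27.1 = 17.8000.
17.8000 ± 2.6915 → (15.11, 20.49).

(15.11, 20.49)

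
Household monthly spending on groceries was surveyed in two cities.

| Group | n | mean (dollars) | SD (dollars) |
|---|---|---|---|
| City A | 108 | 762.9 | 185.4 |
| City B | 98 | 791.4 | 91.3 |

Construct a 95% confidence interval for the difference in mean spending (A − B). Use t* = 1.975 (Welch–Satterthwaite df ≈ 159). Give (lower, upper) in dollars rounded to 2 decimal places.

SE₁ = s₁/√n₁ = 185.4/√108 = 17.8401; SE₂ = 91.3/√98 = 9.2227.
Independent samples, unequal variances: SE_diff = √(SE₁² + SE₂²) = √(318.26916801 + 85.05819529) = 20.0830.
t* = 1.975, so margin of error = 1.975 × 20.0830 = 39.6639.
Difference in means = 762.9 − 791.4 = -28.5000.
-28.5000 ± 39.6639 → (-68.16, 11.16).

(-68.16, 11.16)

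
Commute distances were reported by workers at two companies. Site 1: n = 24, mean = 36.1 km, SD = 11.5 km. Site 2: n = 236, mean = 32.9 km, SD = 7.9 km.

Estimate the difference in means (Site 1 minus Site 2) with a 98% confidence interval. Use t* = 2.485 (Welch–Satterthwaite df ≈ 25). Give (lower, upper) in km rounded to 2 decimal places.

(-2.77, 9.17)

SE₁ = s₁/√n₁ = 11.5/√24 = 2.3474; SE₂ = 7.9/√236 = 0.5142.
Independent samples, unequal variances: SE_diff = √(SE₁² + SE₂²) = √(5.51028676 + 0.26440164) = 2.4031.
t* = 2.485, so margin of error = 2.485 × 2.4031 = 5.9717.
Difference in means = 36.1 − 32.9 = 3.2000.
3.2000 ± 5.9717 → (-2.77, 9.17).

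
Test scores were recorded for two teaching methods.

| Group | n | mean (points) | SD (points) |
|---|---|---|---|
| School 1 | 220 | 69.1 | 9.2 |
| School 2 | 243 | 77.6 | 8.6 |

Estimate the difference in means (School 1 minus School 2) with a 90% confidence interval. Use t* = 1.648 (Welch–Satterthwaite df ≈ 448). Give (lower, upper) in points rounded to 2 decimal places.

Per-group SEs: s₁/√n₁ = 9.2/√220 = 0.6203, s₂/√n₂ = 8.6/√243 = 0.5517.
Unpooled SE of the difference: √(0.38477209 + 0.30437289) = 0.8301.
Margin of error = t* · SE = 1.648 × 0.8301 = 1.3680.
x̄₁ − x̄₂ = 69.1 − 77.6 = -8.5000.
CI: -8.5000 ± 1.3680 = (-9.87, -7.13).

(-9.87, -7.13)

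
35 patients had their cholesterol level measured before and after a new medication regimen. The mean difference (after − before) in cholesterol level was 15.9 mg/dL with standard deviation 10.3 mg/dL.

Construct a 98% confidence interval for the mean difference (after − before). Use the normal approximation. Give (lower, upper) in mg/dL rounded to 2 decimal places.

(11.85, 19.95)

Paired design: SE = s_d/√n = 10.3/√35 = 1.7410.
z* = 2.326; margin of error = 2.326 × 1.7410 = 4.0496.
15.9 ± 4.0496 → (11.85, 19.95).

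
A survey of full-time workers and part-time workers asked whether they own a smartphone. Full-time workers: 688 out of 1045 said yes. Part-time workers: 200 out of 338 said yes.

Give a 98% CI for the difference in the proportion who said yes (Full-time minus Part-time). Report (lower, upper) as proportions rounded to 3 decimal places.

(-0.004, 0.138)

p̂₁ = 688/1045 = 0.6584 and p̂₂ = 200/338 = 0.5917.
SE₁ = √(p̂₁(1−p̂₁)/n₁) = √(0.6584·0.3416/1045) = 0.01467; SE₂ = √(0.5917·0.4083/338) = 0.02674.
Independent samples: SE of the difference = √(SE₁² + SE₂²) = √(0.0002152089 + 0.0007150276) = 0.03050.
z* for 98% confidence is 2.326, so the margin of error is 2.326 × 0.03050 = 0.07094.
Point estimate p̂₁ − p̂₂ = 0.6584 − 0.5917 = 0.0667.
0.0667 ± 0.07094 → (-0.004, 0.138).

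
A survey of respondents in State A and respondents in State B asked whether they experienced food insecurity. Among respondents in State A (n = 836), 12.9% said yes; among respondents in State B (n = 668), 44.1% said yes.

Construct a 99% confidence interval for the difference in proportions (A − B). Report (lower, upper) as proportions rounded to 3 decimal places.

(-0.370, -0.254)

Each SE is √(p̂(1−p̂)/n): √(0.1290·0.8710/836) = 0.01159 and √(0.4410·0.5590/668) = 0.01921.
SE(p̂₁ − p̂₂) = √(SE₁² + SE₂²) = √(0.0001343281 + 0.0003690241) = 0.02244, since the two samples are independent.
At 99% confidence z* = 2.576; margin = 2.576 × 0.02244 = 0.05781.
The difference is 0.1290 − 0.4410 = -0.3120, so the interval is -0.3120 ± 0.05781 = (-0.370, -0.254).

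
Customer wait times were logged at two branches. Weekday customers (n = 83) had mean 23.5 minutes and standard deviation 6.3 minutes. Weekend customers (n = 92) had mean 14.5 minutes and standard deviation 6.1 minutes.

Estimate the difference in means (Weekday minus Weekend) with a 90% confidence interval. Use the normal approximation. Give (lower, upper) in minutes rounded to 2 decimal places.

(7.45, 10.55)

SE₁ = s₁/√n₁ = 6.3/√83 = 0.6915; SE₂ = 6.1/√92 = 0.6360.
Independent samples, unequal variances: SE_diff = √(SE₁² + SE₂²) = √(0.47817225 + 0.404496) = 0.9395.
z* = 1.645, so margin of error = 1.645 × 0.9395 = 1.5455.
Difference in means = 23.5 − 14.5 = 9.0000.
9.0000 ± 1.5455 → (7.45, 10.55).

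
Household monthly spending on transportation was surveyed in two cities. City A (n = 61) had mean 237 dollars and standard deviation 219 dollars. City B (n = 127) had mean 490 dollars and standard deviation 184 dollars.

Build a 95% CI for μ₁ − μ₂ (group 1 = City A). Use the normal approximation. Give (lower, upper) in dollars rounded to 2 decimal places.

(-316.60, -189.40)

Per-group SEs: s₁/√n₁ = 219/√61 = 28.0401, s₂/√n₂ = 184/√127 = 16.3274.
Unpooled SE of the difference: √(786.24720801 + 266.58399076) = 32.4474.
Margin of error = z* · SE = 1.960 × 32.4474 = 63.5969.
x̄₁ − x̄₂ = 237 − 490 = -253.0000.
CI: -253.0000 ± 63.5969 = (-316.60, -189.40).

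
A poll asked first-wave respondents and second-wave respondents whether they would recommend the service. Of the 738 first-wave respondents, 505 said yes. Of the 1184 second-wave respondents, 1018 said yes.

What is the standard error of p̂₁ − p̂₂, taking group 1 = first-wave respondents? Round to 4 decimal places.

Sample proportions: 505/738 = 0.6843, 1018/1184 = 0.8598.
Each SE is √(p̂(1−p̂)/n): √(0.6843·0.3157/738) = 0.01711 and √(0.8598·0.1402/1184) = 0.01009.
SE(p̂₁ − p̂₂) = √(SE₁² + SE₂²) = √(0.0002927521 + 0.0001018081) = 0.01986, since the two samples are independent.

0.0199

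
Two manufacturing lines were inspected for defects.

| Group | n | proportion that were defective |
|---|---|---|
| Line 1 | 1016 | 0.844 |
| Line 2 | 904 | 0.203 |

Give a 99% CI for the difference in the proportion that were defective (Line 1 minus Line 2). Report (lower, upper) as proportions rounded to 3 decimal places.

(0.596, 0.686)

SE₁ = √(p̂₁(1−p̂₁)/n₁) = √(0.8440·0.1560/1016) = 0.01138; SE₂ = √(0.2030·0.7970/904) = 0.01338.
Independent samples: SE of the difference = √(SE₁² + SE₂²) = √(0.0001295044 + 0.0001790244) = 0.01756.
z* for 99% confidence is 2.576, so the margin of error is 2.576 × 0.01756 = 0.04523.
Point estimate p̂₁ − p̂₂ = 0.8440 − 0.2030 = 0.6410.
0.6410 ± 0.04523 → (0.596, 0.686).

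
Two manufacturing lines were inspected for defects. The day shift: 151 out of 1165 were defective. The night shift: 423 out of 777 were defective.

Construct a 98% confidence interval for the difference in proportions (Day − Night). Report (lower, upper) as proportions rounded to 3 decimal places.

Sample proportions: 151/1165 = 0.1296, 423/777 = 0.5444.
Each SE is √(p̂(1−p̂)/n): √(0.1296·0.8704/1165) = 0.00984 and √(0.5444·0.4556/777) = 0.01787.
SE(p̂₁ − p̂₂) = √(SE₁² + SE₂²) = √(0.0000968256 + 0.0003193369) = 0.02040, since the two samples are independent.
At 98% confidence z* = 2.326; margin = 2.326 × 0.02040 = 0.04745.
The difference is 0.1296 − 0.5444 = -0.4148, so the interval is -0.4148 ± 0.04745 = (-0.462, -0.367).

(-0.462, -0.367)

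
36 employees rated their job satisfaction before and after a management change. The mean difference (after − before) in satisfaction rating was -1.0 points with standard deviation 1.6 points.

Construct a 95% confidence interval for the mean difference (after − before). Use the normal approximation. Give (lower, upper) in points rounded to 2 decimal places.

This is a matched-pairs design, so SE = s_d/√n = 1.6/√36 = 0.2667.
Margin = 1.960 × 0.2667 = 0.5227; the interval is -1.0 ± 0.5227 = (-1.52, -0.48).

(-1.52, -0.48)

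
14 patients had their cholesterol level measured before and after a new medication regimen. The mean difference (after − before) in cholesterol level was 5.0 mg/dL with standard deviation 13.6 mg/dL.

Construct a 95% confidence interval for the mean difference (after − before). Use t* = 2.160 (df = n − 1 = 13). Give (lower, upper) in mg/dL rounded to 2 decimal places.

Paired design: SE = s_d/√n = 13.6/√14 = 3.6348.
t* = 2.160; margin of error = 2.160 × 3.6348 = 7.8512.
5.0 ± 7.8512 → (-2.85, 12.85).

(-2.85, 12.85)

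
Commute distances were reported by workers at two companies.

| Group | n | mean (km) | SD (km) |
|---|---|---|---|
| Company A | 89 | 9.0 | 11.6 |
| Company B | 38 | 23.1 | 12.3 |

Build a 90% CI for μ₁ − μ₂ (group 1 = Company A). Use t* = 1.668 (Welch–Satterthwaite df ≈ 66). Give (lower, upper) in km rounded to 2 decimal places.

SE₁ = s₁/√n₁ = 11.6/√89 = 1.2296; SE₂ = 12.3/√38 = 1.9953.
Independent samples, unequal variances: SE_diff = √(SE₁² + SE₂²) = √(1.51191616 + 3.98122209) = 2.3437.
t* = 1.668, so margin of error = 1.668 × 2.3437 = 3.9093.
Difference in means = 9.0 − 23.1 = -14.1000.
-14.1000 ± 3.9093 → (-18.01, -10.19).

(-18.01, -10.19)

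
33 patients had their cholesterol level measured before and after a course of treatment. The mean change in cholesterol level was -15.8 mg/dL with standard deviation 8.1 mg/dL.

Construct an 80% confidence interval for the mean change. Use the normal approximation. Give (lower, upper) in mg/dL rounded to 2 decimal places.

(-17.61, -13.99)

This is a matched-pairs design, so SE = s_d/√n = 8.1/√33 = 1.4100.
Margin = 1.282 × 1.4100 = 1.8076; the interval is -15.8 ± 1.8076 = (-17.61, -13.99).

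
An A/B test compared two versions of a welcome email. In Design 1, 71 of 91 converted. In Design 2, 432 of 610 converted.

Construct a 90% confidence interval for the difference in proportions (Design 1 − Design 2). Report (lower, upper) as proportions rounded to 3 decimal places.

Sample proportions: 71/91 = 0.7802, 432/610 = 0.7082.
Each SE is √(p̂(1−p̂)/n): √(0.7802·0.2198/91) = 0.04341 and √(0.7082·0.2918/610) = 0.01841.
SE(p̂₁ − p̂₂) = √(SE₁² + SE₂²) = √(0.0018844281 + 0.0003389281) = 0.04715, since the two samples are independent.
At 90% confidence z* = 1.645; margin = 1.645 × 0.04715 = 0.07756.
The difference is 0.7802 − 0.7082 = 0.0720, so the interval is 0.0720 ± 0.07756 = (-0.006, 0.150).

(-0.006, 0.150)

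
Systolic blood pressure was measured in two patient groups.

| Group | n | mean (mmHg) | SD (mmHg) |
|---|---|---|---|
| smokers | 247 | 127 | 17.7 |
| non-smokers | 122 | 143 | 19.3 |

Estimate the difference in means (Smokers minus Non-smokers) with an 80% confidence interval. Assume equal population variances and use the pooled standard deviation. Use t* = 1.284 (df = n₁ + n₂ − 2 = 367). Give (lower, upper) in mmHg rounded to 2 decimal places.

s_p = √[((n₁−1)s₁² + (n₂−1)s₂²)/(n₁+n₂−2)] = √[(246·17.7² + 121·19.3²)/367] = 18.2430.
SE = 18.2430·√(1/247 + 1/122) = 2.0187.
With t* = 1.284, margin = 1.284 × 2.0187 = 2.5920.
x̄₁ − x̄₂ = 127 − 143 = -16.0000; interval -16.0000 ± 2.5920 = (-18.59, -13.41).

(-18.59, -13.41)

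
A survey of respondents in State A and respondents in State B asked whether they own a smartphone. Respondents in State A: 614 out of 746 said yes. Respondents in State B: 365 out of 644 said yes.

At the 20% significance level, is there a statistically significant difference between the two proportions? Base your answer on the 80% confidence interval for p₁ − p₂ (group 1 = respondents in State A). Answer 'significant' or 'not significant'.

First, p̂₁ = 614/746 = 0.8231; p̂₂ = 365/644 = 0.5668.
The two standard errors are √(0.8231×0.1769/746) = 0.01397 and √(0.5668×0.4332/644) = 0.01953.
Because the samples are independent, SE_diff = √(0.01397² + 0.01953²) = 0.02401.
Using z* = 1.282 for 80%, ME = 1.282 × 0.02401 = 0.03078.
p̂₁ − p̂₂ = 0.2563; interval 0.2563 ± 0.03078 gives (0.22552, 0.28708).
The interval (0.22552, 0.28708) does not contain 0, so the difference is significant.

significant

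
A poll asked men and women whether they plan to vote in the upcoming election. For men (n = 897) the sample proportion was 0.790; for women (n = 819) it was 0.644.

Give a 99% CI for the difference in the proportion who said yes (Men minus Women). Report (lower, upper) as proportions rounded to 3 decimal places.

SE₁ = √(p̂₁(1−p̂₁)/n₁) = √(0.7900·0.2100/897) = 0.01360; SE₂ = √(0.6440·0.3560/819) = 0.01673.
Independent samples: SE of the difference = √(SE₁² + SE₂²) = √(0.00018496 + 0.0002798929) = 0.02156.
z* for 99% confidence is 2.576, so the margin of error is 2.576 × 0.02156 = 0.05554.
Point estimate p̂₁ − p̂₂ = 0.7900 − 0.6440 = 0.1460.
0.1460 ± 0.05554 → (0.090, 0.202).

(0.090, 0.202)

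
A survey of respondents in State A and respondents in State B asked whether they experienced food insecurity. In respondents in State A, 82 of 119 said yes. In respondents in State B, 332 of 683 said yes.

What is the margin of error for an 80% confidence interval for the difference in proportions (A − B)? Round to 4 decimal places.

Sample proportions: 82/119 = 0.6891, 332/683 = 0.4861.
Each SE is √(p̂(1−p̂)/n): √(0.6891·0.3109/119) = 0.04243 and √(0.4861·0.5139/683) = 0.01912.
SE(p̂₁ − p̂₂) = √(SE₁² + SE₂²) = √(0.0018003049 + 0.0003655744) = 0.04654, since the two samples are independent.
At 80% confidence z* = 1.282; margin = 1.282 × 0.04654 = 0.05966.

0.0597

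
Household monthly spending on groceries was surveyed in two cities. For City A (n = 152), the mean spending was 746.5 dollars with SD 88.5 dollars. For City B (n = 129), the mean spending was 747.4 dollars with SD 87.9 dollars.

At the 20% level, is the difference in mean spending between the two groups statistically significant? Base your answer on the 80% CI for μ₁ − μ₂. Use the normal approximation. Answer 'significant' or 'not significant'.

SE₁ = s₁/√n₁ = 88.5/√152 = 7.1783; SE₂ = 87.9/√129 = 7.7392.
Independent samples, unequal variances: SE_diff = √(SE₁² + SE₂²) = √(51.52799089 + 59.89521664) = 10.5557.
z* = 1.282, so margin of error = 1.282 × 10.5557 = 13.5324.
Difference in means = 746.5 − 747.4 = -0.9000.
-0.9000 ± 13.5324 → (-14.4324, 12.6324).
The interval (-14.4324, 12.6324) contains 0, so the difference is not significant.

not significant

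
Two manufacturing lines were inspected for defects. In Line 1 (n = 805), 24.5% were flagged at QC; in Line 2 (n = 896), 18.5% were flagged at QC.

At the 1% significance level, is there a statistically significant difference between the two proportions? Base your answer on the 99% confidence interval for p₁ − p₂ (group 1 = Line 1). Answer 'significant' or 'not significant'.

Each SE is √(p̂(1−p̂)/n): √(0.2450·0.7550/805) = 0.01516 and √(0.1850·0.8150/896) = 0.01297.
SE(p̂₁ − p̂₂) = √(SE₁² + SE₂²) = √(0.0002298256 + 0.0001682209) = 0.01995, since the two samples are independent.
At 99% confidence z* = 2.576; margin = 2.576 × 0.01995 = 0.05139.
The difference is 0.2450 − 0.1850 = 0.0600, so the interval is 0.0600 ± 0.05139 = (0.00861, 0.11139).
The interval (0.00861, 0.11139) does not contain 0, so the difference is significant.

significant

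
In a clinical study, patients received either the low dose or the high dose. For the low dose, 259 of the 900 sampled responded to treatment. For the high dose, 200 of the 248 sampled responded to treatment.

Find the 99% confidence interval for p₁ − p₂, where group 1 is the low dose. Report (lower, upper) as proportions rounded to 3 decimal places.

(-0.594, -0.443)

Sample proportions: 259/900 = 0.2878, 200/248 = 0.8065.
Each SE is √(p̂(1−p̂)/n): √(0.2878·0.7122/900) = 0.01509 and √(0.8065·0.1935/248) = 0.02509.
SE(p̂₁ − p̂₂) = √(SE₁² + SE₂²) = √(0.0002277081 + 0.0006295081) = 0.02928, since the two samples are independent.
At 99% confidence z* = 2.576; margin = 2.576 × 0.02928 = 0.07543.
The difference is 0.2878 − 0.8065 = -0.5187, so the interval is -0.5187 ± 0.07543 = (-0.594, -0.443).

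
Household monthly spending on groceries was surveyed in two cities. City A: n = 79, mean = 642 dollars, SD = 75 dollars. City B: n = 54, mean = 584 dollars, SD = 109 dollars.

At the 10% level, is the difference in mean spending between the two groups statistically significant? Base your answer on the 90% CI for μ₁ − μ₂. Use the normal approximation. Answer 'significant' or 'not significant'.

significant

SE₁ = s₁/√n₁ = 75/√79 = 8.4382; SE₂ = 109/√54 = 14.8330.
Independent samples, unequal variances: SE_diff = √(SE₁² + SE₂²) = √(71.20321924 + 220.017889) = 17.0652.
z* = 1.645, so margin of error = 1.645 × 17.0652 = 28.0723.
Difference in means = 642 − 584 = 58.0000.
58.0000 ± 28.0723 → (29.9277, 86.0723).
The interval (29.9277, 86.0723) does not contain 0, so the difference is significant.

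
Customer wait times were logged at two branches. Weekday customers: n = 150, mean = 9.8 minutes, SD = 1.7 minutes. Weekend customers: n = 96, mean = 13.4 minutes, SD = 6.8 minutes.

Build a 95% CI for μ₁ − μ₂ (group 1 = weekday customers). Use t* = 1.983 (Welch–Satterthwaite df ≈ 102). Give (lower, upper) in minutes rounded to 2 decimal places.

Per-group SEs: s₁/√n₁ = 1.7/√150 = 0.1388, s₂/√n₂ = 6.8/√96 = 0.6940.
Unpooled SE of the difference: √(0.01926544 + 0.481636) = 0.7077.
Margin of error = t* · SE = 1.983 × 0.7077 = 1.4034.
x̄₁ − x̄₂ = 9.8 − 13.4 = -3.6000.
CI: -3.6000 ± 1.4034 = (-5.00, -2.20).

(-5.00, -2.20)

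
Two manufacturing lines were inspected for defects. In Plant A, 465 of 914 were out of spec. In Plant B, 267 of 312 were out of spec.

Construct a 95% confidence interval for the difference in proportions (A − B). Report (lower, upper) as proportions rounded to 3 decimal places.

(-0.398, -0.296)

Sample proportions: 465/914 = 0.5088, 267/312 = 0.8558.
Each SE is √(p̂(1−p̂)/n): √(0.5088·0.4912/914) = 0.01654 and √(0.8558·0.1442/312) = 0.01989.
SE(p̂₁ − p̂₂) = √(SE₁² + SE₂²) = √(0.0002735716 + 0.0003956121) = 0.02587, since the two samples are independent.
At 95% confidence z* = 1.960; margin = 1.960 × 0.02587 = 0.05071.
The difference is 0.5088 − 0.8558 = -0.3470, so the interval is -0.3470 ± 0.05071 = (-0.398, -0.296).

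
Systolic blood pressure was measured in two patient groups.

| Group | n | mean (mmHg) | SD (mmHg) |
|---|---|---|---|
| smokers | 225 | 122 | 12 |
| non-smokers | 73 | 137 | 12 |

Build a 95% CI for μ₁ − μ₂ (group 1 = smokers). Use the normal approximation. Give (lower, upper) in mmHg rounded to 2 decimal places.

SE₁ = s₁/√n₁ = 12/√225 = 0.8000; SE₂ = 12/√73 = 1.4045.
Independent samples, unequal variances: SE_diff = √(SE₁² + SE₂²) = √(0.64 + 1.97262025) = 1.6164.
z* = 1.960, so margin of error = 1.960 × 1.6164 = 3.1681.
Difference in means = 122 − 137 = -15.0000.
-15.0000 ± 3.1681 → (-18.17, -11.83).

(-18.17, -11.83)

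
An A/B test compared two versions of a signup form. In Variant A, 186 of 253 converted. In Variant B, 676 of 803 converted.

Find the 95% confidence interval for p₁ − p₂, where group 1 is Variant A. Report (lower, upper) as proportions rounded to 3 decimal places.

First, p̂₁ = 186/253 = 0.7352; p̂₂ = 676/803 = 0.8418.
The two standard errors are √(0.7352×0.2648/253) = 0.02774 and √(0.8418×0.1582/803) = 0.01288.
Because the samples are independent, SE_diff = √(0.02774² + 0.01288²) = 0.03058.
Using z* = 1.960 for 95%, ME = 1.960 × 0.03058 = 0.05994.
p̂₁ − p̂₂ = -0.1066; interval -0.1066 ± 0.05994 gives (-0.167, -0.047).

(-0.167, -0.047)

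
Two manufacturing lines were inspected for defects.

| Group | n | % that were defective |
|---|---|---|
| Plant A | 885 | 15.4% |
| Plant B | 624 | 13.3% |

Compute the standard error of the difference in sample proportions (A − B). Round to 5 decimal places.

SE₁ = √(p̂₁(1−p̂₁)/n₁) = √(0.1540·0.8460/885) = 0.01213; SE₂ = √(0.1330·0.8670/624) = 0.01359.
Independent samples: SE of the difference = √(SE₁² + SE₂²) = √(0.0001471369 + 0.0001846881) = 0.01822.

0.01822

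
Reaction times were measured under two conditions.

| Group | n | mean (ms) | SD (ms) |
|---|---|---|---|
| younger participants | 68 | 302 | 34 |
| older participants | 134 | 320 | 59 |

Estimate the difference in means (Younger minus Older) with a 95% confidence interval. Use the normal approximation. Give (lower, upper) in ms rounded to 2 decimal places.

Per-group SEs: s₁/√n₁ = 34/√68 = 4.1231, s₂/√n₂ = 59/√134 = 5.0968.
Unpooled SE of the difference: √(16.99995361 + 25.97737024) = 6.5557.
Margin of error = z* · SE = 1.960 × 6.5557 = 12.8492.
x̄₁ − x̄₂ = 302 − 320 = -18.0000.
CI: -18.0000 ± 12.8492 = (-30.85, -5.15).

(-30.85, -5.15)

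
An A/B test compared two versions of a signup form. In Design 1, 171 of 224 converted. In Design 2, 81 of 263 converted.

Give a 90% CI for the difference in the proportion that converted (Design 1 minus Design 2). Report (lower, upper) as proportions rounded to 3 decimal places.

(0.389, 0.522)

First, p̂₁ = 171/224 = 0.7634; p̂₂ = 81/263 = 0.3080.
The two standard errors are √(0.7634×0.2366/224) = 0.02840 and √(0.3080×0.6920/263) = 0.02847.
Because the samples are independent, SE_diff = √(0.02840² + 0.02847²) = 0.04021.
Using z* = 1.645 for 90%, ME = 1.645 × 0.04021 = 0.06615.
p̂₁ − p̂₂ = 0.4554; interval 0.4554 ± 0.06615 gives (0.389, 0.522).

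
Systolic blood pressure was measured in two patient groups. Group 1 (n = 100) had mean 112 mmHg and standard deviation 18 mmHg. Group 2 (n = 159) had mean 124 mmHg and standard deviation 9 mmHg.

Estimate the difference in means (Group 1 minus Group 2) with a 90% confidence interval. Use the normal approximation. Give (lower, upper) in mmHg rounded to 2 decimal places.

(-15.19, -8.81)

SE₁ = s₁/√n₁ = 18/√100 = 1.8000; SE₂ = 9/√159 = 0.7137.
Independent samples, unequal variances: SE_diff = √(SE₁² + SE₂²) = √(3.24 + 0.50936769) = 1.9363.
z* = 1.645, so margin of error = 1.645 × 1.9363 = 3.1852.
Difference in means = 112 − 124 = -12.0000.
-12.0000 ± 3.1852 → (-15.19, -8.81).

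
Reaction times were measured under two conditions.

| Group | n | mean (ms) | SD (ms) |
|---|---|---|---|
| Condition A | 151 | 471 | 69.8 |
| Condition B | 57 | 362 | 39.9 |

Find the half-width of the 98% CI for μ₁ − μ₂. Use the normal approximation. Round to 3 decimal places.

18.046

SE₁ = s₁/√n₁ = 69.8/√151 = 5.6802; SE₂ = 39.9/√57 = 5.2849.
Independent samples, unequal variances: SE_diff = √(SE₁² + SE₂²) = √(32.26467204 + 27.93016801) = 7.7585.
z* = 2.326, so margin of error = 2.326 × 7.7585 = 18.0463.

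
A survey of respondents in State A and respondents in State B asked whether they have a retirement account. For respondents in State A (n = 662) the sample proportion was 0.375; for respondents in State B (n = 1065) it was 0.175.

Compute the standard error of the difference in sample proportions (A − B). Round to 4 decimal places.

0.0221

Each SE is √(p̂(1−p̂)/n): √(0.3750·0.6250/662) = 0.01882 and √(0.1750·0.8250/1065) = 0.01164.
SE(p̂₁ − p̂₂) = √(SE₁² + SE₂²) = √(0.0003541924 + 0.0001354896) = 0.02213, since the two samples are independent.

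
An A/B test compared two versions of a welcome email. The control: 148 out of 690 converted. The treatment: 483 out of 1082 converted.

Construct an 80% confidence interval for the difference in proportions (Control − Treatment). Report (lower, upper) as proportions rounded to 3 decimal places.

p̂₁ = 148/690 = 0.2145 and p̂₂ = 483/1082 = 0.4464.
SE₁ = √(p̂₁(1−p̂₁)/n₁) = √(0.2145·0.7855/690) = 0.01563; SE₂ = √(0.4464·0.5536/1082) = 0.01511.
Independent samples: SE of the difference = √(SE₁² + SE₂²) = √(0.0002442969 + 0.0002283121) = 0.02174.
z* for 80% confidence is 1.282, so the margin of error is 1.282 × 0.02174 = 0.02787.
Point estimate p̂₁ − p̂₂ = 0.2145 − 0.4464 = -0.2319.
-0.2319 ± 0.02787 → (-0.260, -0.204).

(-0.260, -0.204)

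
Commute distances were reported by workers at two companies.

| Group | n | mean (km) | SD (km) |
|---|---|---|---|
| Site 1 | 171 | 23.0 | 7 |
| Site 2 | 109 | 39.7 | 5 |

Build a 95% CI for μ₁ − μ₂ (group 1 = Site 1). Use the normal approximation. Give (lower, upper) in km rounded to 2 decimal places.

Standard errors of each mean: 7/√171 = 0.5353 and 5/√109 = 0.4789.
SE(x̄₁ − x̄₂) = √(0.5353² + 0.4789²) = 0.7183 for independent samples with unequal variances.
With z* = 1.960, the margin is 1.960 × 0.7183 = 1.4079.
x̄₁ − x̄₂ = 23.0 − 39.7 = -16.7000; the interval is -16.7000 ± 1.4079 = (-18.11, -15.29).

(-18.11, -15.29)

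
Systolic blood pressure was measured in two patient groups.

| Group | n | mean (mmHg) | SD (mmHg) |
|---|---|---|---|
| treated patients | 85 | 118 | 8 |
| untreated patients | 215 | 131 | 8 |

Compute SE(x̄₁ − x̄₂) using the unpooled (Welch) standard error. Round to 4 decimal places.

1.0250

Standard errors of each mean: 8/√85 = 0.8677 and 8/√215 = 0.5456.
SE(x̄₁ − x̄₂) = √(0.8677² + 0.5456²) = 1.0250 for independent samples with unequal variances.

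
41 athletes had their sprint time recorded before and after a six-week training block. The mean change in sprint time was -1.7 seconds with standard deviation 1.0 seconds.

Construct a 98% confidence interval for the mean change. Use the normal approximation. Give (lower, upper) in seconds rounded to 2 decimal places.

Paired design: SE = s_d/√n = 1.0/√41 = 0.1562.
z* = 2.326; margin of error = 2.326 × 0.1562 = 0.3633.
-1.7 ± 0.3633 → (-2.06, -1.34).

(-2.06, -1.34)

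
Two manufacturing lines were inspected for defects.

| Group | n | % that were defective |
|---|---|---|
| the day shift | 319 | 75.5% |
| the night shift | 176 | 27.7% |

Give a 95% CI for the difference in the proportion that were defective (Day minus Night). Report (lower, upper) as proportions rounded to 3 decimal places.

Each SE is √(p̂(1−p̂)/n): √(0.7550·0.2450/319) = 0.02408 and √(0.2770·0.7230/176) = 0.03373.
SE(p̂₁ − p̂₂) = √(SE₁² + SE₂²) = √(0.0005798464 + 0.0011377129) = 0.04144, since the two samples are independent.
At 95% confidence z* = 1.960; margin = 1.960 × 0.04144 = 0.08122.
The difference is 0.7550 − 0.2770 = 0.4780, so the interval is 0.4780 ± 0.08122 = (0.397, 0.559).

(0.397, 0.559)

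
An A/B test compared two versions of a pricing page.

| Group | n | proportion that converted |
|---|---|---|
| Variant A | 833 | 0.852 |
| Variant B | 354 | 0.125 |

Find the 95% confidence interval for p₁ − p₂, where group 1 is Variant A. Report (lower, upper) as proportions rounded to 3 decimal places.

(0.685, 0.769)

SE₁ = √(p̂₁(1−p̂₁)/n₁) = √(0.8520·0.1480/833) = 0.01230; SE₂ = √(0.1250·0.8750/354) = 0.01758.
Independent samples: SE of the difference = √(SE₁² + SE₂²) = √(0.00015129 + 0.0003090564) = 0.02146.
z* for 95% confidence is 1.960, so the margin of error is 1.960 × 0.02146 = 0.04206.
Point estimate p̂₁ − p̂₂ = 0.8520 − 0.1250 = 0.7270.
0.7270 ± 0.04206 → (0.685, 0.769).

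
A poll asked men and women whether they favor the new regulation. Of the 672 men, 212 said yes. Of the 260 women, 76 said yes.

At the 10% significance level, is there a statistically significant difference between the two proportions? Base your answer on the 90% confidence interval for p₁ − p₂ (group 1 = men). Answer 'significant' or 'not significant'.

not significant

First, p̂₁ = 212/672 = 0.3155; p̂₂ = 76/260 = 0.2923.
The two standard errors are √(0.3155×0.6845/672) = 0.01793 and √(0.2923×0.7077/260) = 0.02821.
Because the samples are independent, SE_diff = √(0.01793² + 0.02821²) = 0.03343.
Using z* = 1.645 for 90%, ME = 1.645 × 0.03343 = 0.05499.
p̂₁ − p̂₂ = 0.0232; interval 0.0232 ± 0.05499 gives (-0.03179, 0.07819).
The interval (-0.03179, 0.07819) contains 0, so the difference is not significant.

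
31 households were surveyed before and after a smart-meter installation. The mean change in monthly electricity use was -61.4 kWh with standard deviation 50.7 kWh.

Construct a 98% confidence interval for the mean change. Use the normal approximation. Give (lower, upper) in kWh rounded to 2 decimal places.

This is a matched-pairs design, so SE = s_d/√n = 50.7/√31 = 9.1060.
Margin = 2.326 × 9.1060 = 21.1806; the interval is -61.4 ± 21.1806 = (-82.58, -40.22).

(-82.58, -40.22)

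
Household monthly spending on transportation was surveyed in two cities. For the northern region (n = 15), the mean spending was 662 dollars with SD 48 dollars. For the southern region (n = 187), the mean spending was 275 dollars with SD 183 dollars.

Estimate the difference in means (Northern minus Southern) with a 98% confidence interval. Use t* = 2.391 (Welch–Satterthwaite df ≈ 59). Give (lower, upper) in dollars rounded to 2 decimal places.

(343.39, 430.61)

Per-group SEs: s₁/√n₁ = 48/√15 = 12.3935, s₂/√n₂ = 183/√187 = 13.3823.
Unpooled SE of the difference: √(153.59884225 + 179.08595329) = 18.2396.
Margin of error = t* · SE = 2.391 × 18.2396 = 43.6109.
x̄₁ − x̄₂ = 662 − 275 = 387.0000.
CI: 387.0000 ± 43.6109 = (343.39, 430.61).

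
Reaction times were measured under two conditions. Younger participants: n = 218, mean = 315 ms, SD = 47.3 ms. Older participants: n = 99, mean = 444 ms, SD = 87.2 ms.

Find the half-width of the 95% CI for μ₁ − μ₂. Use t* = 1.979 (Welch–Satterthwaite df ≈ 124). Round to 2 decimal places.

Per-group SEs: s₁/√n₁ = 47.3/√218 = 3.2036, s₂/√n₂ = 87.2/√99 = 8.7639.
Unpooled SE of the difference: √(10.26305296 + 76.80594321) = 9.3311.
Margin of error = t* · SE = 1.979 × 9.3311 = 18.4662.

18.47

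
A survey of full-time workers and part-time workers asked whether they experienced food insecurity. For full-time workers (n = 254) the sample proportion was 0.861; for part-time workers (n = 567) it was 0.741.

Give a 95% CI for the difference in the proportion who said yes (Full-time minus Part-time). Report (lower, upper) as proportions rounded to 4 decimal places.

Each SE is √(p̂(1−p̂)/n): √(0.8610·0.1390/254) = 0.02171 and √(0.7410·0.2590/567) = 0.01840.
SE(p̂₁ − p̂₂) = √(SE₁² + SE₂²) = √(0.0004713241 + 0.00033856) = 0.02846, since the two samples are independent.
At 95% confidence z* = 1.960; margin = 1.960 × 0.02846 = 0.05578.
The difference is 0.8610 − 0.7410 = 0.1200, so the interval is 0.1200 ± 0.05578 = (0.0642, 0.1758).

(0.0642, 0.1758)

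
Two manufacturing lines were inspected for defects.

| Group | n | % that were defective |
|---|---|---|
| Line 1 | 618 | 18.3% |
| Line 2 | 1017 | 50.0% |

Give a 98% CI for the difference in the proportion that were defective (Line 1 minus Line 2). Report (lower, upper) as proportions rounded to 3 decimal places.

SE₁ = √(p̂₁(1−p̂₁)/n₁) = √(0.1830·0.8170/618) = 0.01555; SE₂ = √(0.5000·0.5000/1017) = 0.01568.
Independent samples: SE of the difference = √(SE₁² + SE₂²) = √(0.0002418025 + 0.0002458624) = 0.02208.
z* for 98% confidence is 2.326, so the margin of error is 2.326 × 0.02208 = 0.05136.
Point estimate p̂₁ − p̂₂ = 0.1830 − 0.5000 = -0.3170.
-0.3170 ± 0.05136 → (-0.368, -0.266).

(-0.368, -0.266)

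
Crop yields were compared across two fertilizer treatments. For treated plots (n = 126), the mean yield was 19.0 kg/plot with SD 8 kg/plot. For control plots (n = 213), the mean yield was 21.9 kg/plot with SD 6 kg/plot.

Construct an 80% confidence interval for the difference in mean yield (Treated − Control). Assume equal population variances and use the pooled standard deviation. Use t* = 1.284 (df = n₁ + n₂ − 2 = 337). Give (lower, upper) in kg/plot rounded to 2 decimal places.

s_p = √[((n₁−1)s₁² + (n₂−1)s₂²)/(n₁+n₂−2)] = √[(125·8² + 212·6²)/337] = 6.8107.
SE = 6.8107·√(1/126 + 1/213) = 0.7654.
With t* = 1.284, margin = 1.284 × 0.7654 = 0.9828.
x̄₁ − x̄₂ = 19.0 − 21.9 = -2.9000; interval -2.9000 ± 0.9828 = (-3.88, -1.92).

(-3.88, -1.92)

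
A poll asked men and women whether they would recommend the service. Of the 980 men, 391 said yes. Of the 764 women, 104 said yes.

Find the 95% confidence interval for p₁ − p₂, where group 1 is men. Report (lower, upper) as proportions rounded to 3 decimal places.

p̂₁ = 391/980 = 0.3990 and p̂₂ = 104/764 = 0.1361.
SE₁ = √(p̂₁(1−p̂₁)/n₁) = √(0.3990·0.6010/980) = 0.01564; SE₂ = √(0.1361·0.8639/764) = 0.01241.
Independent samples: SE of the difference = √(SE₁² + SE₂²) = √(0.0002446096 + 0.0001540081) = 0.01997.
z* for 95% confidence is 1.960, so the margin of error is 1.960 × 0.01997 = 0.03914.
Point estimate p̂₁ − p̂₂ = 0.3990 − 0.1361 = 0.2629.
0.2629 ± 0.03914 → (0.224, 0.302).

(0.224, 0.302)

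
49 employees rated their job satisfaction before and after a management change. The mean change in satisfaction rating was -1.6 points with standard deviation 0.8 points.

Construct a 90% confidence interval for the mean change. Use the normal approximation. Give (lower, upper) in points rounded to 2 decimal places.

(-1.79, -1.41)

Paired design: SE = s_d/√n = 0.8/√49 = 0.1143.
z* = 1.645; margin of error = 1.645 × 0.1143 = 0.1880.
-1.6 ± 0.1880 → (-1.79, -1.41).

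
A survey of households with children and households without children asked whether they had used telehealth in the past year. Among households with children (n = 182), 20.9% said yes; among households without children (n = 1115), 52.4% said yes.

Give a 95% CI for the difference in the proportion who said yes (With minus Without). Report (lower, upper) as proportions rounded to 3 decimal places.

Each SE is √(p̂(1−p̂)/n): √(0.2090·0.7910/182) = 0.03014 and √(0.5240·0.4760/1115) = 0.01496.
SE(p̂₁ − p̂₂) = √(SE₁² + SE₂²) = √(0.0009084196 + 0.0002238016) = 0.03365, since the two samples are independent.
At 95% confidence z* = 1.960; margin = 1.960 × 0.03365 = 0.06595.
The difference is 0.2090 − 0.5240 = -0.3150, so the interval is -0.3150 ± 0.06595 = (-0.381, -0.249).

(-0.381, -0.249)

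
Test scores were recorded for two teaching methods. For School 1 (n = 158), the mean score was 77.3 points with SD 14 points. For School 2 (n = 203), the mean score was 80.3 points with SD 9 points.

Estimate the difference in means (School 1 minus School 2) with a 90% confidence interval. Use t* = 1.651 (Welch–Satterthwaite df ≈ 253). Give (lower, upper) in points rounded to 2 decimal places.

SE₁ = s₁/√n₁ = 14/√158 = 1.1138; SE₂ = 9/√203 = 0.6317.
Independent samples, unequal variances: SE_diff = √(SE₁² + SE₂²) = √(1.24055044 + 0.39904489) = 1.2805.
t* = 1.651, so margin of error = 1.651 × 1.2805 = 2.1141.
Difference in means = 77.3 − 80.3 = -3.0000.
-3.0000 ± 2.1141 → (-5.11, -0.89).

(-5.11, -0.89)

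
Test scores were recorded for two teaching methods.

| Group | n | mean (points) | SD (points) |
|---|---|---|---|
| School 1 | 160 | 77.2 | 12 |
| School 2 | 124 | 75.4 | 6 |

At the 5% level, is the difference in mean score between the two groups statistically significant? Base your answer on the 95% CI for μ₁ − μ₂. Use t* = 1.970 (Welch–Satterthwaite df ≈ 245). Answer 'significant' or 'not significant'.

not significant

Per-group SEs: s₁/√n₁ = 12/√160 = 0.9487, s₂/√n₂ = 6/√124 = 0.5388.
Unpooled SE of the difference: √(0.90003169 + 0.29030544) = 1.0910.
Margin of error = t* · SE = 1.970 × 1.0910 = 2.1493.
x̄₁ − x̄₂ = 77.2 − 75.4 = 1.8000.
CI: 1.8000 ± 2.1493 = (-0.3493, 3.9493).
The interval (-0.3493, 3.9493) contains 0, so the difference is not significant.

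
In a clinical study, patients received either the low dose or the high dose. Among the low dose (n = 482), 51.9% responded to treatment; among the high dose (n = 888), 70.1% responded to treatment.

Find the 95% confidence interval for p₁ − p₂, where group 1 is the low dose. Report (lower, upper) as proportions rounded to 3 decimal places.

(-0.236, -0.128)

The two standard errors are √(0.5190×0.4810/482) = 0.02276 and √(0.7010×0.2990/888) = 0.01536.
Because the samples are independent, SE_diff = √(0.02276² + 0.01536²) = 0.02746.
Using z* = 1.960 for 95%, ME = 1.960 × 0.02746 = 0.05382.
p̂₁ − p̂₂ = -0.1820; interval -0.1820 ± 0.05382 gives (-0.236, -0.128).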